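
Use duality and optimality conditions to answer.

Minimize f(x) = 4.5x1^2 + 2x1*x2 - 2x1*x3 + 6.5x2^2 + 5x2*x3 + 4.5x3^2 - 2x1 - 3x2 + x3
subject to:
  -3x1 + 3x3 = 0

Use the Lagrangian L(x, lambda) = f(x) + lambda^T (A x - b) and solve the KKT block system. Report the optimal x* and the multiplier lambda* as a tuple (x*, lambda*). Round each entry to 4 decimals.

Form the Lagrangian:
  L(x, lambda) = (1/2) x^T Q x + c^T x + lambda^T (A x - b)
Stationarity (grad_x L = 0): Q x + c + A^T lambda = 0.
Primal feasibility: A x = b.

This gives the KKT block system:
  [ Q   A^T ] [ x     ]   [-c ]
  [ A    0  ] [ lambda ] = [ b ]

Solving the linear system:
  x*      = (-0.0602, 0.2632, -0.0602)
  lambda* = (-0.6316)
  f(x*)   = -0.3647

x* = (-0.0602, 0.2632, -0.0602), lambda* = (-0.6316)


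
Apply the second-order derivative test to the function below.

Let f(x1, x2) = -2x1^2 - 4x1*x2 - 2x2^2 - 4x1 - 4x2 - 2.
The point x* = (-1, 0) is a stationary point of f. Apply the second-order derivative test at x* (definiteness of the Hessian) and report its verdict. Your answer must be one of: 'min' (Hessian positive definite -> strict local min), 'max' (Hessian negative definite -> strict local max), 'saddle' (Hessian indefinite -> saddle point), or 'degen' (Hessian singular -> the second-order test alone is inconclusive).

Compute the Hessian H = grad^2 f:
  H = [[-4, -4], [-4, -4]]
Verify stationarity: grad f(x*) = H x* + g = (0, 0).
Eigenvalues of H: -8, 0.
H has a zero eigenvalue (singular; negative semidefinite but not definite), so H is neither positive definite, negative definite, nor indefinite. The second-order test alone is inconclusive -> degen.
(Indeed, f is constant along the null direction of H through x*, so x* is not a strict local extremum.)

degen


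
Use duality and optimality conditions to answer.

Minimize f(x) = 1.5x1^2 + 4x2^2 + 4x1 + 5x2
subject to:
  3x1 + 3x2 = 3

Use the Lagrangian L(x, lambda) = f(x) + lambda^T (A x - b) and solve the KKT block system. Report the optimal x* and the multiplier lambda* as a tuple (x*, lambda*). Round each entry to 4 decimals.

Form the Lagrangian:
  L(x, lambda) = (1/2) x^T Q x + c^T x + lambda^T (A x - b)
Stationarity (grad_x L = 0): Q x + c + A^T lambda = 0.
Primal feasibility: A x = b.

This gives the KKT block system:
  [ Q   A^T ] [ x     ]   [-c ]
  [ A    0  ] [ lambda ] = [ b ]

Solving the linear system:
  x*      = (0.8182, 0.1818)
  lambda* = (-2.1515)
  f(x*)   = 5.3182

x* = (0.8182, 0.1818), lambda* = (-2.1515)


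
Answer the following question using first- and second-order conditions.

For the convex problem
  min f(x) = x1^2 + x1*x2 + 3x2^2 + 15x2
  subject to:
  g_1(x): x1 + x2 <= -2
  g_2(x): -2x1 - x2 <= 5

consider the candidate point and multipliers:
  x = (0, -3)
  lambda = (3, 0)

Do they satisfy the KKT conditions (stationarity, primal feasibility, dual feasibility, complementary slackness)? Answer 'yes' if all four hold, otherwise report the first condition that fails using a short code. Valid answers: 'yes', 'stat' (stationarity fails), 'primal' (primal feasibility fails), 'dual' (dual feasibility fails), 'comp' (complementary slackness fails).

Gradient of f: grad f(x) = Q x + c = (-3, -3)
Constraint values g_i(x) = a_i^T x - b_i:
  g_1((0, -3)) = -1
  g_2((0, -3)) = -2
Stationarity residual: grad f(x) + sum_i lambda_i a_i = (0, 0)
  -> stationarity OK
Primal feasibility (all g_i <= 0): OK
Dual feasibility (all lambda_i >= 0): OK
Complementary slackness (lambda_i * g_i(x) = 0 for all i): FAILS

Verdict: the first failing condition is complementary_slackness -> comp.

comp


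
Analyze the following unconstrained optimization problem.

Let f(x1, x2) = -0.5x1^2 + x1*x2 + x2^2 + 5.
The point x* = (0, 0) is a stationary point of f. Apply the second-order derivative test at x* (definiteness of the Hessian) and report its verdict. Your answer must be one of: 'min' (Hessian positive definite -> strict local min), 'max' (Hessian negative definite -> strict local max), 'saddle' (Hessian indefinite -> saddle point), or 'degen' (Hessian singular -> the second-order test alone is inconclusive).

Compute the Hessian H = grad^2 f:
  H = [[-1, 1], [1, 2]]
Verify stationarity: grad f(x*) = H x* + g = (0, 0).
Eigenvalues of H: -1.3028, 2.3028.
Eigenvalues have mixed signs, so H is indefinite -> x* is a saddle point.

saddle


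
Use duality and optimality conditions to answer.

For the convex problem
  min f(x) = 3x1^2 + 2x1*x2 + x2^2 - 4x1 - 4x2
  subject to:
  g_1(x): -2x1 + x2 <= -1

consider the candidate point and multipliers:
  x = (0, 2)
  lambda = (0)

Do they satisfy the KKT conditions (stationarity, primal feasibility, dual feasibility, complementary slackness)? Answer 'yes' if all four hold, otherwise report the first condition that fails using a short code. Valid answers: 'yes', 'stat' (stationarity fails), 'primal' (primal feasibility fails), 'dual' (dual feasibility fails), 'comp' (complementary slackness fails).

Gradient of f: grad f(x) = Q x + c = (0, 0)
Constraint values g_i(x) = a_i^T x - b_i:
  g_1((0, 2)) = 3
Stationarity residual: grad f(x) + sum_i lambda_i a_i = (0, 0)
  -> stationarity OK
Primal feasibility (all g_i <= 0): FAILS
Dual feasibility (all lambda_i >= 0): OK
Complementary slackness (lambda_i * g_i(x) = 0 for all i): OK

Verdict: the first failing condition is primal_feasibility -> primal.

primal


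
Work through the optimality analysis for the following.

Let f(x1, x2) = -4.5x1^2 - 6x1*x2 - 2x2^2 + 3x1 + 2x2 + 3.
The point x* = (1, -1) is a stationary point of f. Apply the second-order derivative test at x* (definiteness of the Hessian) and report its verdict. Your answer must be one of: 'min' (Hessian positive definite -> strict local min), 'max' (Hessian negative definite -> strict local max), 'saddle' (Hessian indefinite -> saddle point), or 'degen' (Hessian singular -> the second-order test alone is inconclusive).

Compute the Hessian H = grad^2 f:
  H = [[-9, -6], [-6, -4]]
Verify stationarity: grad f(x*) = H x* + g = (0, 0).
Eigenvalues of H: -13, 0.
H has a zero eigenvalue (singular; negative semidefinite but not definite), so H is neither positive definite, negative definite, nor indefinite. The second-order test alone is inconclusive -> degen.
(Indeed, f is constant along the null direction of H through x*, so x* is not a strict local extremum.)

degen


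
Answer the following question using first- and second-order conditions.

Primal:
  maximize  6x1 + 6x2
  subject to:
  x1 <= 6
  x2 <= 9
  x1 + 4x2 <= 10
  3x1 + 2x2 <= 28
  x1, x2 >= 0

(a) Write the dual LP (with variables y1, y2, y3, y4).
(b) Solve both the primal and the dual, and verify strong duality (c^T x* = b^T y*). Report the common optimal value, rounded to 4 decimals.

The standard primal-dual pair for 'max c^T x s.t. A x <= b, x >= 0' is:
  Dual:  min b^T y  s.t.  A^T y >= c,  y >= 0.

So the dual LP is:
  minimize  6y1 + 9y2 + 10y3 + 28y4
  subject to:
    y1 + y3 + 3y4 >= 6
    y2 + 4y3 + 2y4 >= 6
    y1, y2, y3, y4 >= 0

Solving the primal: x* = (6, 1).
  primal value c^T x* = 42.
Solving the dual: y* = (4.5, 0, 1.5, 0).
  dual value b^T y* = 42.
Strong duality: c^T x* = b^T y*. Confirmed.

42


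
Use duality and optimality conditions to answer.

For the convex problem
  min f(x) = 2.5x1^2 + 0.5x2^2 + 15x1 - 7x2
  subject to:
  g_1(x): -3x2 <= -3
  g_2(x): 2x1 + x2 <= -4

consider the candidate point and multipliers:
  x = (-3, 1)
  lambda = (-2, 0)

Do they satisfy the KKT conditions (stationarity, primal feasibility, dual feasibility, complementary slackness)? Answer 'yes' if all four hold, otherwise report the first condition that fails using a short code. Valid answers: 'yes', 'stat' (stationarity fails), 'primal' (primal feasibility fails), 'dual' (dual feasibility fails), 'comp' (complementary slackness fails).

Gradient of f: grad f(x) = Q x + c = (0, -6)
Constraint values g_i(x) = a_i^T x - b_i:
  g_1((-3, 1)) = 0
  g_2((-3, 1)) = -1
Stationarity residual: grad f(x) + sum_i lambda_i a_i = (0, 0)
  -> stationarity OK
Primal feasibility (all g_i <= 0): OK
Dual feasibility (all lambda_i >= 0): FAILS
Complementary slackness (lambda_i * g_i(x) = 0 for all i): OK

Verdict: the first failing condition is dual_feasibility -> dual.

dual


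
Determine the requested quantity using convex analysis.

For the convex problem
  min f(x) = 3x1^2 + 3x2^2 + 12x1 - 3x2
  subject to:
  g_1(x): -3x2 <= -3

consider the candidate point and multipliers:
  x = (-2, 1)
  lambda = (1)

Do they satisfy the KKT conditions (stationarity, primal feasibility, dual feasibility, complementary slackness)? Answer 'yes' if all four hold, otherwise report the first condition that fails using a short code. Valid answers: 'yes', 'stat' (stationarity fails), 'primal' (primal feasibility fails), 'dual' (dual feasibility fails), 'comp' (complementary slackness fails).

Gradient of f: grad f(x) = Q x + c = (0, 3)
Constraint values g_i(x) = a_i^T x - b_i:
  g_1((-2, 1)) = 0
Stationarity residual: grad f(x) + sum_i lambda_i a_i = (0, 0)
  -> stationarity OK
Primal feasibility (all g_i <= 0): OK
Dual feasibility (all lambda_i >= 0): OK
Complementary slackness (lambda_i * g_i(x) = 0 for all i): OK

Verdict: yes, KKT holds.

yes


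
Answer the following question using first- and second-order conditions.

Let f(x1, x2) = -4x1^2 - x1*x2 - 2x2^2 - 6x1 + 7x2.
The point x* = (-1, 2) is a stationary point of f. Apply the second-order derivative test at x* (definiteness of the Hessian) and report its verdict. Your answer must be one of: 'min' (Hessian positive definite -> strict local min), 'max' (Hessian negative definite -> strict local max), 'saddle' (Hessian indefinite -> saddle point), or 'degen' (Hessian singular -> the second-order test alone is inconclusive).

Compute the Hessian H = grad^2 f:
  H = [[-8, -1], [-1, -4]]
Verify stationarity: grad f(x*) = H x* + g = (0, 0).
Eigenvalues of H: -8.2361, -3.7639.
Both eigenvalues < 0, so H is negative definite -> x* is a strict local max.

max


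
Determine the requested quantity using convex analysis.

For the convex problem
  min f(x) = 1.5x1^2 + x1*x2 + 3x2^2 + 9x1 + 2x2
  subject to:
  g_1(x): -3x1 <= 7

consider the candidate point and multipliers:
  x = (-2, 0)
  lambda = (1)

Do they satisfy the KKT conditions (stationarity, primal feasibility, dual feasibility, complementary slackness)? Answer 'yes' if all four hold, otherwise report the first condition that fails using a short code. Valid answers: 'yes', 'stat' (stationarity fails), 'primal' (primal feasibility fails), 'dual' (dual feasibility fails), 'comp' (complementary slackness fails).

Gradient of f: grad f(x) = Q x + c = (3, 0)
Constraint values g_i(x) = a_i^T x - b_i:
  g_1((-2, 0)) = -1
Stationarity residual: grad f(x) + sum_i lambda_i a_i = (0, 0)
  -> stationarity OK
Primal feasibility (all g_i <= 0): OK
Dual feasibility (all lambda_i >= 0): OK
Complementary slackness (lambda_i * g_i(x) = 0 for all i): FAILS

Verdict: the first failing condition is complementary_slackness -> comp.

comp


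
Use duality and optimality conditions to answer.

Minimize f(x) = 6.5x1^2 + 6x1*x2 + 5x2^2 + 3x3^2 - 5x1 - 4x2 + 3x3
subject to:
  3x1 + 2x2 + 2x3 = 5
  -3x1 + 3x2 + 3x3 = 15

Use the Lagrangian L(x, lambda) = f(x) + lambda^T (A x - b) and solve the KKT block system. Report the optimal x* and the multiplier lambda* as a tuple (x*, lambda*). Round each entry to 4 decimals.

Form the Lagrangian:
  L(x, lambda) = (1/2) x^T Q x + c^T x + lambda^T (A x - b)
Stationarity (grad_x L = 0): Q x + c + A^T lambda = 0.
Primal feasibility: A x = b.

This gives the KKT block system:
  [ Q   A^T ] [ x     ]   [-c ]
  [ A    0  ] [ lambda ] = [ b ]

Solving the linear system:
  x*      = (-1, 2.3125, 1.6875)
  lambda* = (-1.8, -3.175)
  f(x*)   = 28.7187

x* = (-1, 2.3125, 1.6875), lambda* = (-1.8, -3.175)


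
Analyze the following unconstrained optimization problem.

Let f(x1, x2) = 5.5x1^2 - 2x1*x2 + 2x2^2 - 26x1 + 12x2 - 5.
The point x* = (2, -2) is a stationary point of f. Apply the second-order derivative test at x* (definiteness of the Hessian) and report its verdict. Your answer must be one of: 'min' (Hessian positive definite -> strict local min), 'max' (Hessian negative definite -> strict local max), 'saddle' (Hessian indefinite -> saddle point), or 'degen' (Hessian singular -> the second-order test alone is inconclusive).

Compute the Hessian H = grad^2 f:
  H = [[11, -2], [-2, 4]]
Verify stationarity: grad f(x*) = H x* + g = (0, 0).
Eigenvalues of H: 3.4689, 11.5311.
Both eigenvalues > 0, so H is positive definite -> x* is a strict local min.

min


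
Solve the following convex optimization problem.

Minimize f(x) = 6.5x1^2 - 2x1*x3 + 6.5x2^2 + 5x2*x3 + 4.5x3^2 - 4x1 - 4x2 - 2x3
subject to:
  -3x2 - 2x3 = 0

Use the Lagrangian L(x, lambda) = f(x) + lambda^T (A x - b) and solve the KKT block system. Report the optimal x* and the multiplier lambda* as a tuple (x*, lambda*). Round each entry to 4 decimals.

Form the Lagrangian:
  L(x, lambda) = (1/2) x^T Q x + c^T x + lambda^T (A x - b)
Stationarity (grad_x L = 0): Q x + c + A^T lambda = 0.
Primal feasibility: A x = b.

This gives the KKT block system:
  [ Q   A^T ] [ x     ]   [-c ]
  [ A    0  ] [ lambda ] = [ b ]

Solving the linear system:
  x*      = (0.3067, 0.0044, -0.0066)
  lambda* = (-1.3253)
  f(x*)   = -0.6156

x* = (0.3067, 0.0044, -0.0066), lambda* = (-1.3253)


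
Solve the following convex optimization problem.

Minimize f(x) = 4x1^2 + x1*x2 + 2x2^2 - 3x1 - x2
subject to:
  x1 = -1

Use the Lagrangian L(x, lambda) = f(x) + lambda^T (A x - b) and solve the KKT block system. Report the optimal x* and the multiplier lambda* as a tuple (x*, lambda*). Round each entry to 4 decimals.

Form the Lagrangian:
  L(x, lambda) = (1/2) x^T Q x + c^T x + lambda^T (A x - b)
Stationarity (grad_x L = 0): Q x + c + A^T lambda = 0.
Primal feasibility: A x = b.

This gives the KKT block system:
  [ Q   A^T ] [ x     ]   [-c ]
  [ A    0  ] [ lambda ] = [ b ]

Solving the linear system:
  x*      = (-1, 0.5)
  lambda* = (10.5)
  f(x*)   = 6.5

x* = (-1, 0.5), lambda* = (10.5)


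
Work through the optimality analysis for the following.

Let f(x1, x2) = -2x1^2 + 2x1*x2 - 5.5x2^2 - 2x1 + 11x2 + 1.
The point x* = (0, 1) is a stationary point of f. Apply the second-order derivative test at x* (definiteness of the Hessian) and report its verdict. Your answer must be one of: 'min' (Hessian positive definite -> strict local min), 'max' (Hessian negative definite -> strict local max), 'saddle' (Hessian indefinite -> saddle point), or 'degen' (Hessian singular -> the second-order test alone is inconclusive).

Compute the Hessian H = grad^2 f:
  H = [[-4, 2], [2, -11]]
Verify stationarity: grad f(x*) = H x* + g = (0, 0).
Eigenvalues of H: -11.5311, -3.4689.
Both eigenvalues < 0, so H is negative definite -> x* is a strict local max.

max


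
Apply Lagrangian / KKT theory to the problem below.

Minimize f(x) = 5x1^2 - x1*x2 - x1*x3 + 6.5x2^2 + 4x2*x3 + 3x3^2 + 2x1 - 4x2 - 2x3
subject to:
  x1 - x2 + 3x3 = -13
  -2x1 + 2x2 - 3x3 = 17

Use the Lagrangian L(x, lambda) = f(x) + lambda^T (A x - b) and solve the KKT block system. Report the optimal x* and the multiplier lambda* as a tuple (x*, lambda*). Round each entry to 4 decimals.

Form the Lagrangian:
  L(x, lambda) = (1/2) x^T Q x + c^T x + lambda^T (A x - b)
Stationarity (grad_x L = 0): Q x + c + A^T lambda = 0.
Primal feasibility: A x = b.

This gives the KKT block system:
  [ Q   A^T ] [ x     ]   [-c ]
  [ A    0  ] [ lambda ] = [ b ]

Solving the linear system:
  x*      = (-1.7619, 2.2381, -3)
  lambda* = (-8.6667, -11.7619)
  f(x*)   = 40.4048

x* = (-1.7619, 2.2381, -3), lambda* = (-8.6667, -11.7619)


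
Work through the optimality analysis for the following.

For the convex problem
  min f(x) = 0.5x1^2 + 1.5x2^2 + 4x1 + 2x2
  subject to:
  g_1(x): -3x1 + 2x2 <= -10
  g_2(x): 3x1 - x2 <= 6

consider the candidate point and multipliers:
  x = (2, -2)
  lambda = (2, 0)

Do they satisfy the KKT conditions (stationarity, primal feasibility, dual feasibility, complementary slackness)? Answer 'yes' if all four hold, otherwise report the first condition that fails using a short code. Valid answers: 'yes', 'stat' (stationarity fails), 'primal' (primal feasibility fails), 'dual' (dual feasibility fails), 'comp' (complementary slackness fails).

Gradient of f: grad f(x) = Q x + c = (6, -4)
Constraint values g_i(x) = a_i^T x - b_i:
  g_1((2, -2)) = 0
  g_2((2, -2)) = 2
Stationarity residual: grad f(x) + sum_i lambda_i a_i = (0, 0)
  -> stationarity OK
Primal feasibility (all g_i <= 0): FAILS
Dual feasibility (all lambda_i >= 0): OK
Complementary slackness (lambda_i * g_i(x) = 0 for all i): OK

Verdict: the first failing condition is primal_feasibility -> primal.

primal


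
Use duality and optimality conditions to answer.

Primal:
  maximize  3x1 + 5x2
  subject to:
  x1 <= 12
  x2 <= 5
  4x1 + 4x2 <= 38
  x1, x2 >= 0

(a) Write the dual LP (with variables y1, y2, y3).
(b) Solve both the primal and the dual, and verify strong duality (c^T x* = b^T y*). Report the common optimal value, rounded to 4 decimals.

The standard primal-dual pair for 'max c^T x s.t. A x <= b, x >= 0' is:
  Dual:  min b^T y  s.t.  A^T y >= c,  y >= 0.

So the dual LP is:
  minimize  12y1 + 5y2 + 38y3
  subject to:
    y1 + 4y3 >= 3
    y2 + 4y3 >= 5
    y1, y2, y3 >= 0

Solving the primal: x* = (4.5, 5).
  primal value c^T x* = 38.5.
Solving the dual: y* = (0, 2, 0.75).
  dual value b^T y* = 38.5.
Strong duality: c^T x* = b^T y*. Confirmed.

38.5


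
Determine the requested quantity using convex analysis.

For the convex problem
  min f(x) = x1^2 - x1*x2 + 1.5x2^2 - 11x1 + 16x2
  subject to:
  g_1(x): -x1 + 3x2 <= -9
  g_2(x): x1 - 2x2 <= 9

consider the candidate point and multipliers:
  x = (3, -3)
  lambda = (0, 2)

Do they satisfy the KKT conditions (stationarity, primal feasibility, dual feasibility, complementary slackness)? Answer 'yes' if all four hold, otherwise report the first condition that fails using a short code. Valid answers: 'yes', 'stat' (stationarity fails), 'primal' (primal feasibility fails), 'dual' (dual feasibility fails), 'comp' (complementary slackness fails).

Gradient of f: grad f(x) = Q x + c = (-2, 4)
Constraint values g_i(x) = a_i^T x - b_i:
  g_1((3, -3)) = -3
  g_2((3, -3)) = 0
Stationarity residual: grad f(x) + sum_i lambda_i a_i = (0, 0)
  -> stationarity OK
Primal feasibility (all g_i <= 0): OK
Dual feasibility (all lambda_i >= 0): OK
Complementary slackness (lambda_i * g_i(x) = 0 for all i): OK

Verdict: yes, KKT holds.

yes


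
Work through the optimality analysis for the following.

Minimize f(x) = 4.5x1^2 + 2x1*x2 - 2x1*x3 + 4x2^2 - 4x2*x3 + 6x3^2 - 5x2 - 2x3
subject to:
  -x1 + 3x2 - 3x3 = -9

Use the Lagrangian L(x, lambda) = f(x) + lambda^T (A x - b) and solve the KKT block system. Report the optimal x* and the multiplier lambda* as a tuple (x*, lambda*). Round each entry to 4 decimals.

Form the Lagrangian:
  L(x, lambda) = (1/2) x^T Q x + c^T x + lambda^T (A x - b)
Stationarity (grad_x L = 0): Q x + c + A^T lambda = 0.
Primal feasibility: A x = b.

This gives the KKT block system:
  [ Q   A^T ] [ x     ]   [-c ]
  [ A    0  ] [ lambda ] = [ b ]

Solving the linear system:
  x*      = (1.2241, -1.1446, 1.4473)
  lambda* = (5.8328)
  f(x*)   = 27.6618

x* = (1.2241, -1.1446, 1.4473), lambda* = (5.8328)


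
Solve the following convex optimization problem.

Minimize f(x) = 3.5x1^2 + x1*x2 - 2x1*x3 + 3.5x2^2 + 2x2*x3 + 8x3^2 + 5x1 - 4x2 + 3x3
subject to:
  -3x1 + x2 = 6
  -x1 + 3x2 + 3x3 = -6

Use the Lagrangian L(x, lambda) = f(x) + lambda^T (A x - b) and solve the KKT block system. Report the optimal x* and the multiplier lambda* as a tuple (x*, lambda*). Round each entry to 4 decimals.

Form the Lagrangian:
  L(x, lambda) = (1/2) x^T Q x + c^T x + lambda^T (A x - b)
Stationarity (grad_x L = 0): Q x + c + A^T lambda = 0.
Primal feasibility: A x = b.

This gives the KKT block system:
  [ Q   A^T ] [ x     ]   [-c ]
  [ A    0  ] [ lambda ] = [ b ]

Solving the linear system:
  x*      = (-2.341, -1.0231, -1.7573)
  lambda* = (-5.4631, 7.4934)
  f(x*)   = 32.4271

x* = (-2.341, -1.0231, -1.7573), lambda* = (-5.4631, 7.4934)


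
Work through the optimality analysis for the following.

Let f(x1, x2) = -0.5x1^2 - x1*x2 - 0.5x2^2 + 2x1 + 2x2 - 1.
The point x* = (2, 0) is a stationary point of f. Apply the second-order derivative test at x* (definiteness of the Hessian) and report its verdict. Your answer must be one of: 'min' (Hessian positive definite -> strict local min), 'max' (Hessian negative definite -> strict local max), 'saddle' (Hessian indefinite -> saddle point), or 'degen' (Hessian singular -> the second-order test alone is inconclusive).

Compute the Hessian H = grad^2 f:
  H = [[-1, -1], [-1, -1]]
Verify stationarity: grad f(x*) = H x* + g = (0, 0).
Eigenvalues of H: -2, 0.
H has a zero eigenvalue (singular; negative semidefinite but not definite), so H is neither positive definite, negative definite, nor indefinite. The second-order test alone is inconclusive -> degen.
(Indeed, f is constant along the null direction of H through x*, so x* is not a strict local extremum.)

degen


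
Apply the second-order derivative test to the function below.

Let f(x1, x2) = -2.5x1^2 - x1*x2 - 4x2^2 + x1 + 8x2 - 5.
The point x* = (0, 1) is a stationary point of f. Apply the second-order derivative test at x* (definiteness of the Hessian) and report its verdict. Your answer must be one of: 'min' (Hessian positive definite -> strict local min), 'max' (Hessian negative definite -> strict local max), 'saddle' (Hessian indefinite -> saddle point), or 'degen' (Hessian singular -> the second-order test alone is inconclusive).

Compute the Hessian H = grad^2 f:
  H = [[-5, -1], [-1, -8]]
Verify stationarity: grad f(x*) = H x* + g = (0, 0).
Eigenvalues of H: -8.3028, -4.6972.
Both eigenvalues < 0, so H is negative definite -> x* is a strict local max.

max


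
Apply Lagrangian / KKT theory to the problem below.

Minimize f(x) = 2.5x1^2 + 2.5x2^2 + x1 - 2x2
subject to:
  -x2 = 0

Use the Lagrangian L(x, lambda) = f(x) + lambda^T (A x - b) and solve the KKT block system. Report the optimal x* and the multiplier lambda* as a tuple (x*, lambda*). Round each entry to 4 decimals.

Form the Lagrangian:
  L(x, lambda) = (1/2) x^T Q x + c^T x + lambda^T (A x - b)
Stationarity (grad_x L = 0): Q x + c + A^T lambda = 0.
Primal feasibility: A x = b.

This gives the KKT block system:
  [ Q   A^T ] [ x     ]   [-c ]
  [ A    0  ] [ lambda ] = [ b ]

Solving the linear system:
  x*      = (-0.2, 0)
  lambda* = (-2)
  f(x*)   = -0.1

x* = (-0.2, 0), lambda* = (-2)


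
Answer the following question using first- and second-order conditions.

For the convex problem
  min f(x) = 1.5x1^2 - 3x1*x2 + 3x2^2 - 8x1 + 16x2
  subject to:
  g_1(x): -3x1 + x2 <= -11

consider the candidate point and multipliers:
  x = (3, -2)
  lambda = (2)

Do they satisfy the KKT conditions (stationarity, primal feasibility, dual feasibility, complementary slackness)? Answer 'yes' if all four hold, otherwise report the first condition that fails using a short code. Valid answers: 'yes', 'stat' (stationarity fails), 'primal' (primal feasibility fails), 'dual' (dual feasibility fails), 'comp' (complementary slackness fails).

Gradient of f: grad f(x) = Q x + c = (7, -5)
Constraint values g_i(x) = a_i^T x - b_i:
  g_1((3, -2)) = 0
Stationarity residual: grad f(x) + sum_i lambda_i a_i = (1, -3)
  -> stationarity FAILS
Primal feasibility (all g_i <= 0): OK
Dual feasibility (all lambda_i >= 0): OK
Complementary slackness (lambda_i * g_i(x) = 0 for all i): OK

Verdict: the first failing condition is stationarity -> stat.

stat


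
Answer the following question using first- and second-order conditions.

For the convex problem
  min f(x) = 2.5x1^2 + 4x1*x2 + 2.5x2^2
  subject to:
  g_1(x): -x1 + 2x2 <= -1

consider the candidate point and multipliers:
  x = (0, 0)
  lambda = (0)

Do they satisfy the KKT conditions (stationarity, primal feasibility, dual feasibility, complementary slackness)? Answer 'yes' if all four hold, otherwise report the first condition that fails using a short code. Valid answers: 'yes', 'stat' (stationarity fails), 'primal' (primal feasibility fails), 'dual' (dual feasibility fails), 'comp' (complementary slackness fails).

Gradient of f: grad f(x) = Q x + c = (0, 0)
Constraint values g_i(x) = a_i^T x - b_i:
  g_1((0, 0)) = 1
Stationarity residual: grad f(x) + sum_i lambda_i a_i = (0, 0)
  -> stationarity OK
Primal feasibility (all g_i <= 0): FAILS
Dual feasibility (all lambda_i >= 0): OK
Complementary slackness (lambda_i * g_i(x) = 0 for all i): OK

Verdict: the first failing condition is primal_feasibility -> primal.

primal


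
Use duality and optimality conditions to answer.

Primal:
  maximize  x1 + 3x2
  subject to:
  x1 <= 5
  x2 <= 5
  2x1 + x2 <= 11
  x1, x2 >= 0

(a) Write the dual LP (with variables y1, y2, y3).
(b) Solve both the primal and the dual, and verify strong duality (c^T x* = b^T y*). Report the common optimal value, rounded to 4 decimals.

The standard primal-dual pair for 'max c^T x s.t. A x <= b, x >= 0' is:
  Dual:  min b^T y  s.t.  A^T y >= c,  y >= 0.

So the dual LP is:
  minimize  5y1 + 5y2 + 11y3
  subject to:
    y1 + 2y3 >= 1
    y2 + y3 >= 3
    y1, y2, y3 >= 0

Solving the primal: x* = (3, 5).
  primal value c^T x* = 18.
Solving the dual: y* = (0, 2.5, 0.5).
  dual value b^T y* = 18.
Strong duality: c^T x* = b^T y*. Confirmed.

18


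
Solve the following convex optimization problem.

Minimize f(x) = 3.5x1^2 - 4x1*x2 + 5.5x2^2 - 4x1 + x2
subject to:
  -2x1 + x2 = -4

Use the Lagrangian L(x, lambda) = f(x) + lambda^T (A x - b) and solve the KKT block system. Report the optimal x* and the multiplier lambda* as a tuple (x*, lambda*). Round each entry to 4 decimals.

Form the Lagrangian:
  L(x, lambda) = (1/2) x^T Q x + c^T x + lambda^T (A x - b)
Stationarity (grad_x L = 0): Q x + c + A^T lambda = 0.
Primal feasibility: A x = b.

This gives the KKT block system:
  [ Q   A^T ] [ x     ]   [-c ]
  [ A    0  ] [ lambda ] = [ b ]

Solving the linear system:
  x*      = (2.1143, 0.2286)
  lambda* = (4.9429)
  f(x*)   = 5.7714

x* = (2.1143, 0.2286), lambda* = (4.9429)


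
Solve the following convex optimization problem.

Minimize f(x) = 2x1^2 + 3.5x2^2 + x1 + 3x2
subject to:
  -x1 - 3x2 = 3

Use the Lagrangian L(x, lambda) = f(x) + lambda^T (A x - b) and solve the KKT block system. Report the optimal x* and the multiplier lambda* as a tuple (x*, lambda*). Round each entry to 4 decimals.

Form the Lagrangian:
  L(x, lambda) = (1/2) x^T Q x + c^T x + lambda^T (A x - b)
Stationarity (grad_x L = 0): Q x + c + A^T lambda = 0.
Primal feasibility: A x = b.

This gives the KKT block system:
  [ Q   A^T ] [ x     ]   [-c ]
  [ A    0  ] [ lambda ] = [ b ]

Solving the linear system:
  x*      = (-0.4884, -0.8372)
  lambda* = (-0.9535)
  f(x*)   = -0.0698

x* = (-0.4884, -0.8372), lambda* = (-0.9535)


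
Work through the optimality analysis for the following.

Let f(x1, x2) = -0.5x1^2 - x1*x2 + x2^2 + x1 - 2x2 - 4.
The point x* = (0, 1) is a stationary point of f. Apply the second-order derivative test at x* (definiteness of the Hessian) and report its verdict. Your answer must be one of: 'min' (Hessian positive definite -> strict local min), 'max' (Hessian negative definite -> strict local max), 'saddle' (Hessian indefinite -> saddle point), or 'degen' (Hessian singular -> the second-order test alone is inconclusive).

Compute the Hessian H = grad^2 f:
  H = [[-1, -1], [-1, 2]]
Verify stationarity: grad f(x*) = H x* + g = (0, 0).
Eigenvalues of H: -1.3028, 2.3028.
Eigenvalues have mixed signs, so H is indefinite -> x* is a saddle point.

saddle


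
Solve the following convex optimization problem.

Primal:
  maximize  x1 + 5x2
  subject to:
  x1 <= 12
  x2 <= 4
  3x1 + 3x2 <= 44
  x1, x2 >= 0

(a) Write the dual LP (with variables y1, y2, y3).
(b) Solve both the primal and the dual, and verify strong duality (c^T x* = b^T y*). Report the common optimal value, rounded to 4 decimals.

The standard primal-dual pair for 'max c^T x s.t. A x <= b, x >= 0' is:
  Dual:  min b^T y  s.t.  A^T y >= c,  y >= 0.

So the dual LP is:
  minimize  12y1 + 4y2 + 44y3
  subject to:
    y1 + 3y3 >= 1
    y2 + 3y3 >= 5
    y1, y2, y3 >= 0

Solving the primal: x* = (10.6667, 4).
  primal value c^T x* = 30.6667.
Solving the dual: y* = (0, 4, 0.3333).
  dual value b^T y* = 30.6667.
Strong duality: c^T x* = b^T y*. Confirmed.

30.6667


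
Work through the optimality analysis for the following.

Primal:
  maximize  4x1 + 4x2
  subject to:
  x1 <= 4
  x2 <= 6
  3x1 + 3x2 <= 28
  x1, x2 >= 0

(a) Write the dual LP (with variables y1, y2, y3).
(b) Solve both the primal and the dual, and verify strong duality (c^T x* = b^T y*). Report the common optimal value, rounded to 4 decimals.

The standard primal-dual pair for 'max c^T x s.t. A x <= b, x >= 0' is:
  Dual:  min b^T y  s.t.  A^T y >= c,  y >= 0.

So the dual LP is:
  minimize  4y1 + 6y2 + 28y3
  subject to:
    y1 + 3y3 >= 4
    y2 + 3y3 >= 4
    y1, y2, y3 >= 0

Solving the primal: x* = (3.3333, 6).
  primal value c^T x* = 37.3333.
Solving the dual: y* = (0, 0, 1.3333).
  dual value b^T y* = 37.3333.
Strong duality: c^T x* = b^T y*. Confirmed.

37.3333


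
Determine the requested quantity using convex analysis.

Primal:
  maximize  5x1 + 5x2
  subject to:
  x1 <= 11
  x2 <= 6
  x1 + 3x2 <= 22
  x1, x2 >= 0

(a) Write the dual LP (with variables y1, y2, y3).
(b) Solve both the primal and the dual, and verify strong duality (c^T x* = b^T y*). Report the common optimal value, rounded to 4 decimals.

The standard primal-dual pair for 'max c^T x s.t. A x <= b, x >= 0' is:
  Dual:  min b^T y  s.t.  A^T y >= c,  y >= 0.

So the dual LP is:
  minimize  11y1 + 6y2 + 22y3
  subject to:
    y1 + y3 >= 5
    y2 + 3y3 >= 5
    y1, y2, y3 >= 0

Solving the primal: x* = (11, 3.6667).
  primal value c^T x* = 73.3333.
Solving the dual: y* = (3.3333, 0, 1.6667).
  dual value b^T y* = 73.3333.
Strong duality: c^T x* = b^T y*. Confirmed.

73.3333


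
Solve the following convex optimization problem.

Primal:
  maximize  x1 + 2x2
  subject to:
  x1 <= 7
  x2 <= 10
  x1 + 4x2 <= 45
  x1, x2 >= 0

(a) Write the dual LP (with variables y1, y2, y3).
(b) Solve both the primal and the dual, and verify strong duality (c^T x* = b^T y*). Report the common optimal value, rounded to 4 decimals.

The standard primal-dual pair for 'max c^T x s.t. A x <= b, x >= 0' is:
  Dual:  min b^T y  s.t.  A^T y >= c,  y >= 0.

So the dual LP is:
  minimize  7y1 + 10y2 + 45y3
  subject to:
    y1 + y3 >= 1
    y2 + 4y3 >= 2
    y1, y2, y3 >= 0

Solving the primal: x* = (7, 9.5).
  primal value c^T x* = 26.
Solving the dual: y* = (0.5, 0, 0.5).
  dual value b^T y* = 26.
Strong duality: c^T x* = b^T y*. Confirmed.

26


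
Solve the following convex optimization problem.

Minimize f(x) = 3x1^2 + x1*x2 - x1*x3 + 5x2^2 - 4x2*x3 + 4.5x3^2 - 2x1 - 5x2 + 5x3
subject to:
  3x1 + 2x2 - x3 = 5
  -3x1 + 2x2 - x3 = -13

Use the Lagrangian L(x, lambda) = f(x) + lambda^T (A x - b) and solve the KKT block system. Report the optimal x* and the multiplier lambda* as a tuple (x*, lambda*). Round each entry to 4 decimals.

Form the Lagrangian:
  L(x, lambda) = (1/2) x^T Q x + c^T x + lambda^T (A x - b)
Stationarity (grad_x L = 0): Q x + c + A^T lambda = 0.
Primal feasibility: A x = b.

This gives the KKT block system:
  [ Q   A^T ] [ x     ]   [-c ]
  [ A    0  ] [ lambda ] = [ b ]

Solving the linear system:
  x*      = (3, -1.9333, 0.1333)
  lambda* = (3.1444, 7.7889)
  f(x*)   = 44.9333

x* = (3, -1.9333, 0.1333), lambda* = (3.1444, 7.7889)


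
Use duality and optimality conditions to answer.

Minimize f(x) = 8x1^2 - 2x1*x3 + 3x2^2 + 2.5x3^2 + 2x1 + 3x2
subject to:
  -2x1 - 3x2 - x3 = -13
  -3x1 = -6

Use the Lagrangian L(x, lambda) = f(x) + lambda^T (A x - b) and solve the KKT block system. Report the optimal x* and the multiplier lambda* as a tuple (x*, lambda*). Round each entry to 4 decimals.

Form the Lagrangian:
  L(x, lambda) = (1/2) x^T Q x + c^T x + lambda^T (A x - b)
Stationarity (grad_x L = 0): Q x + c + A^T lambda = 0.
Primal feasibility: A x = b.

This gives the KKT block system:
  [ Q   A^T ] [ x     ]   [-c ]
  [ A    0  ] [ lambda ] = [ b ]

Solving the linear system:
  x*      = (2, 2.3529, 1.9412)
  lambda* = (5.7059, 6.2353)
  f(x*)   = 61.3235

x* = (2, 2.3529, 1.9412), lambda* = (5.7059, 6.2353)


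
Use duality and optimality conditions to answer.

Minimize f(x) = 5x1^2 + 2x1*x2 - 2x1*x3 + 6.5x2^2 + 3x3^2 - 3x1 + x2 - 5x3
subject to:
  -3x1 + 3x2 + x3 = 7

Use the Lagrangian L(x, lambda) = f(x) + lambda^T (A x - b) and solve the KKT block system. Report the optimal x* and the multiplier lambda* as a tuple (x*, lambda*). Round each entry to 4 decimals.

Form the Lagrangian:
  L(x, lambda) = (1/2) x^T Q x + c^T x + lambda^T (A x - b)
Stationarity (grad_x L = 0): Q x + c + A^T lambda = 0.
Primal feasibility: A x = b.

This gives the KKT block system:
  [ Q   A^T ] [ x     ]   [-c ]
  [ A    0  ] [ lambda ] = [ b ]

Solving the linear system:
  x*      = (-0.905, 1.0205, 1.2237)
  lambda* = (-4.152)
  f(x*)   = 13.3406

x* = (-0.905, 1.0205, 1.2237), lambda* = (-4.152)


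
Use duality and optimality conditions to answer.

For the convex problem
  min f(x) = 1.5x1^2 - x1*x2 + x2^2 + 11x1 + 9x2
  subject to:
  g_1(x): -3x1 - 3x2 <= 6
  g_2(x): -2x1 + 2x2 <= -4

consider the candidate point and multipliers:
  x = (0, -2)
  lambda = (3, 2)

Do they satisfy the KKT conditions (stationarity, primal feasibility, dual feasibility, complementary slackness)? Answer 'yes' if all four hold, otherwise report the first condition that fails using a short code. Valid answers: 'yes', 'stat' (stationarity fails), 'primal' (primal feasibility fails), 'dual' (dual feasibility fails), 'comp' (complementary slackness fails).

Gradient of f: grad f(x) = Q x + c = (13, 5)
Constraint values g_i(x) = a_i^T x - b_i:
  g_1((0, -2)) = 0
  g_2((0, -2)) = 0
Stationarity residual: grad f(x) + sum_i lambda_i a_i = (0, 0)
  -> stationarity OK
Primal feasibility (all g_i <= 0): OK
Dual feasibility (all lambda_i >= 0): OK
Complementary slackness (lambda_i * g_i(x) = 0 for all i): OK

Verdict: yes, KKT holds.

yes


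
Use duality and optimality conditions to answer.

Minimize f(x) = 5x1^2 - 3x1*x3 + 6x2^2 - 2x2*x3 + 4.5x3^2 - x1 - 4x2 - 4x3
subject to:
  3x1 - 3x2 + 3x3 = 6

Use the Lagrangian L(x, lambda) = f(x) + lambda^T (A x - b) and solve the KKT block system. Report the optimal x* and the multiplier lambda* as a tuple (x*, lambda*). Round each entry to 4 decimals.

Form the Lagrangian:
  L(x, lambda) = (1/2) x^T Q x + c^T x + lambda^T (A x - b)
Stationarity (grad_x L = 0): Q x + c + A^T lambda = 0.
Primal feasibility: A x = b.

This gives the KKT block system:
  [ Q   A^T ] [ x     ]   [-c ]
  [ A    0  ] [ lambda ] = [ b ]

Solving the linear system:
  x*      = (0.9138, 0.1846, 1.2708)
  lambda* = (-1.4421)
  f(x*)   = 0.9585

x* = (0.9138, 0.1846, 1.2708), lambda* = (-1.4421)


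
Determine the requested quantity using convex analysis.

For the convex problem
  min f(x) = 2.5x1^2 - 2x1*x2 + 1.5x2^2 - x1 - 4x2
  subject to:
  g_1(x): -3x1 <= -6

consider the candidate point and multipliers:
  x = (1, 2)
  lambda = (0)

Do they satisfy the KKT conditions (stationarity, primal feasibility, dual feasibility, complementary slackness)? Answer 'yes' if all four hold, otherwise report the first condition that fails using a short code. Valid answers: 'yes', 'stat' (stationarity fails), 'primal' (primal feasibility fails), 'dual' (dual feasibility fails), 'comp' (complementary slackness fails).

Gradient of f: grad f(x) = Q x + c = (0, 0)
Constraint values g_i(x) = a_i^T x - b_i:
  g_1((1, 2)) = 3
Stationarity residual: grad f(x) + sum_i lambda_i a_i = (0, 0)
  -> stationarity OK
Primal feasibility (all g_i <= 0): FAILS
Dual feasibility (all lambda_i >= 0): OK
Complementary slackness (lambda_i * g_i(x) = 0 for all i): OK

Verdict: the first failing condition is primal_feasibility -> primal.

primal


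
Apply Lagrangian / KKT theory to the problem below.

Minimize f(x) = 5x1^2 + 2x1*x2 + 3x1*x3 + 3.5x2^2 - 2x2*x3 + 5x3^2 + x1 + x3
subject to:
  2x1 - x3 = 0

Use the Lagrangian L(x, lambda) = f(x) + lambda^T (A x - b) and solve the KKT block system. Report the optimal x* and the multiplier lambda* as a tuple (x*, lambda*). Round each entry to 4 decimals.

Form the Lagrangian:
  L(x, lambda) = (1/2) x^T Q x + c^T x + lambda^T (A x - b)
Stationarity (grad_x L = 0): Q x + c + A^T lambda = 0.
Primal feasibility: A x = b.

This gives the KKT block system:
  [ Q   A^T ] [ x     ]   [-c ]
  [ A    0  ] [ lambda ] = [ b ]

Solving the linear system:
  x*      = (-0.0488, -0.014, -0.0977)
  lambda* = (-0.0953)
  f(x*)   = -0.0733

x* = (-0.0488, -0.014, -0.0977), lambda* = (-0.0953)


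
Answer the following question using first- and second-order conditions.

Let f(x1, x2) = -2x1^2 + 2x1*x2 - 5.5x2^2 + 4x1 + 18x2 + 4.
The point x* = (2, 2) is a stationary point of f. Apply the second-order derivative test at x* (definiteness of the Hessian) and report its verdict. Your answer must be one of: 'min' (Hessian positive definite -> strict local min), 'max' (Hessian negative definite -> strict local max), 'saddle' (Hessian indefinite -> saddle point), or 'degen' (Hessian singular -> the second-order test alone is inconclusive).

Compute the Hessian H = grad^2 f:
  H = [[-4, 2], [2, -11]]
Verify stationarity: grad f(x*) = H x* + g = (0, 0).
Eigenvalues of H: -11.5311, -3.4689.
Both eigenvalues < 0, so H is negative definite -> x* is a strict local max.

max


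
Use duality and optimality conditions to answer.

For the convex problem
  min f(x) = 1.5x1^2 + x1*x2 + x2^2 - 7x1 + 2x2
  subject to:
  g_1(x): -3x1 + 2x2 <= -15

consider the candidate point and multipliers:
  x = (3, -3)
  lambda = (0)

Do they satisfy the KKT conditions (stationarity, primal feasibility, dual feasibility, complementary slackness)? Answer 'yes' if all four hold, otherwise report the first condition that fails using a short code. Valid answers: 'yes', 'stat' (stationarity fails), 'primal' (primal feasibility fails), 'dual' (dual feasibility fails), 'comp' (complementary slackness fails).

Gradient of f: grad f(x) = Q x + c = (-1, -1)
Constraint values g_i(x) = a_i^T x - b_i:
  g_1((3, -3)) = 0
Stationarity residual: grad f(x) + sum_i lambda_i a_i = (-1, -1)
  -> stationarity FAILS
Primal feasibility (all g_i <= 0): OK
Dual feasibility (all lambda_i >= 0): OK
Complementary slackness (lambda_i * g_i(x) = 0 for all i): OK

Verdict: the first failing condition is stationarity -> stat.

stat


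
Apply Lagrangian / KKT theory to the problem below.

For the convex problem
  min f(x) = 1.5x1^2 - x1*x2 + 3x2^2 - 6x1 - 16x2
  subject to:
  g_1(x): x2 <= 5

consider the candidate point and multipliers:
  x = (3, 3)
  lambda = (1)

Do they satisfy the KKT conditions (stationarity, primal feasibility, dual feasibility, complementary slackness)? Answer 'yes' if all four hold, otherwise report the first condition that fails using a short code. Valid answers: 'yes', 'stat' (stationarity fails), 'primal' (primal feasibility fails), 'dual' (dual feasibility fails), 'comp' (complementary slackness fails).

Gradient of f: grad f(x) = Q x + c = (0, -1)
Constraint values g_i(x) = a_i^T x - b_i:
  g_1((3, 3)) = -2
Stationarity residual: grad f(x) + sum_i lambda_i a_i = (0, 0)
  -> stationarity OK
Primal feasibility (all g_i <= 0): OK
Dual feasibility (all lambda_i >= 0): OK
Complementary slackness (lambda_i * g_i(x) = 0 for all i): FAILS

Verdict: the first failing condition is complementary_slackness -> comp.

comp


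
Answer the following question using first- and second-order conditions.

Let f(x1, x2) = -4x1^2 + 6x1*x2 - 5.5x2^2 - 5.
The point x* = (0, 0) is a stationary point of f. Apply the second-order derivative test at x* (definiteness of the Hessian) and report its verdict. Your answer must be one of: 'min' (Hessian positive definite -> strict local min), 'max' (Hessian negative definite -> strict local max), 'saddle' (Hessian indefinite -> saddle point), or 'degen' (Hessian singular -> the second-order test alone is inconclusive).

Compute the Hessian H = grad^2 f:
  H = [[-8, 6], [6, -11]]
Verify stationarity: grad f(x*) = H x* + g = (0, 0).
Eigenvalues of H: -15.6847, -3.3153.
Both eigenvalues < 0, so H is negative definite -> x* is a strict local max.

max
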